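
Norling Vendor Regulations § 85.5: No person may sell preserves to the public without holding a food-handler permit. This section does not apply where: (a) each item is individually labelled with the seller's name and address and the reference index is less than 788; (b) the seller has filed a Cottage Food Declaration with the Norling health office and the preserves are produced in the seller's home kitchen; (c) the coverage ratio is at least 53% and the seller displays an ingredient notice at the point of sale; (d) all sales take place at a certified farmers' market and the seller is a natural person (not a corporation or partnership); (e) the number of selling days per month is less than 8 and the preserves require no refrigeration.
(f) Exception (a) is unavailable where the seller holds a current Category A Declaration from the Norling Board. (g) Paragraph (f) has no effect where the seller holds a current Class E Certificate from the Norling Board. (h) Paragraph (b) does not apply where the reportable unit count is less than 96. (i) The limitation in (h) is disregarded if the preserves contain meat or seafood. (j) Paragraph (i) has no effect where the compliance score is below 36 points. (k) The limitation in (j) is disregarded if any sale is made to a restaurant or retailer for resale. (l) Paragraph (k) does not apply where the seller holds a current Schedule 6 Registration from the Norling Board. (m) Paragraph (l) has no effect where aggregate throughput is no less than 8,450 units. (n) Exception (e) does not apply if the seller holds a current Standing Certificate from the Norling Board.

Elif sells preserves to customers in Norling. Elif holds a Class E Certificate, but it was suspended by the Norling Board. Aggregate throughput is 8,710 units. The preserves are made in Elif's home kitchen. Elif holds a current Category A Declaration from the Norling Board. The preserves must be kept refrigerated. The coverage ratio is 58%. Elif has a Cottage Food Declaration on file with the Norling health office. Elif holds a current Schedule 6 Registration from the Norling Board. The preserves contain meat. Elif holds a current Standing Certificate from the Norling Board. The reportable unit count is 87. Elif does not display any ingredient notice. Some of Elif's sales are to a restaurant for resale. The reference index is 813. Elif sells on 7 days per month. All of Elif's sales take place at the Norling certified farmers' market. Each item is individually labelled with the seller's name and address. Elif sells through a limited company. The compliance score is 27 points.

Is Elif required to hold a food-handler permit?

No — exception (b) applies; Elif is not required to hold a food-handler permit.

Exception (a) does not apply: the reference index is 813, not less than 788.
Exception (b): a Cottage Food Declaration is on file; the preserves are home-kitchen produced — every condition holds. Applying paragraphs (h)–(m): (h) would limit (b) — the reportable unit count is 87, less than the 96 limit — but (i) sets (h) aside: (i) is engaged — the preserves contain meat. (j) is engaged (the compliance score is 27 points, below the 36 points limit), but is displaced by (k): (k) operates against (j): some sales are to a restaurant for resale. (l) would limit (k) — a current Schedule 6 Registration is held — but (m) sets (l) aside: (m) operates against (l): aggregate throughput is 8,710 units, meeting the 8,450 units threshold. (b) remains available.
Exception (c) does not apply: no ingredient notice is displayed.
Exception (d) requires that the seller is a natural person (not a corporation or partnership); but the seller operates through a limited company, so (d) is unavailable.
Exception (e) requires that the preserves require no refrigeration; but the preserves require refrigeration, so (e) is unavailable.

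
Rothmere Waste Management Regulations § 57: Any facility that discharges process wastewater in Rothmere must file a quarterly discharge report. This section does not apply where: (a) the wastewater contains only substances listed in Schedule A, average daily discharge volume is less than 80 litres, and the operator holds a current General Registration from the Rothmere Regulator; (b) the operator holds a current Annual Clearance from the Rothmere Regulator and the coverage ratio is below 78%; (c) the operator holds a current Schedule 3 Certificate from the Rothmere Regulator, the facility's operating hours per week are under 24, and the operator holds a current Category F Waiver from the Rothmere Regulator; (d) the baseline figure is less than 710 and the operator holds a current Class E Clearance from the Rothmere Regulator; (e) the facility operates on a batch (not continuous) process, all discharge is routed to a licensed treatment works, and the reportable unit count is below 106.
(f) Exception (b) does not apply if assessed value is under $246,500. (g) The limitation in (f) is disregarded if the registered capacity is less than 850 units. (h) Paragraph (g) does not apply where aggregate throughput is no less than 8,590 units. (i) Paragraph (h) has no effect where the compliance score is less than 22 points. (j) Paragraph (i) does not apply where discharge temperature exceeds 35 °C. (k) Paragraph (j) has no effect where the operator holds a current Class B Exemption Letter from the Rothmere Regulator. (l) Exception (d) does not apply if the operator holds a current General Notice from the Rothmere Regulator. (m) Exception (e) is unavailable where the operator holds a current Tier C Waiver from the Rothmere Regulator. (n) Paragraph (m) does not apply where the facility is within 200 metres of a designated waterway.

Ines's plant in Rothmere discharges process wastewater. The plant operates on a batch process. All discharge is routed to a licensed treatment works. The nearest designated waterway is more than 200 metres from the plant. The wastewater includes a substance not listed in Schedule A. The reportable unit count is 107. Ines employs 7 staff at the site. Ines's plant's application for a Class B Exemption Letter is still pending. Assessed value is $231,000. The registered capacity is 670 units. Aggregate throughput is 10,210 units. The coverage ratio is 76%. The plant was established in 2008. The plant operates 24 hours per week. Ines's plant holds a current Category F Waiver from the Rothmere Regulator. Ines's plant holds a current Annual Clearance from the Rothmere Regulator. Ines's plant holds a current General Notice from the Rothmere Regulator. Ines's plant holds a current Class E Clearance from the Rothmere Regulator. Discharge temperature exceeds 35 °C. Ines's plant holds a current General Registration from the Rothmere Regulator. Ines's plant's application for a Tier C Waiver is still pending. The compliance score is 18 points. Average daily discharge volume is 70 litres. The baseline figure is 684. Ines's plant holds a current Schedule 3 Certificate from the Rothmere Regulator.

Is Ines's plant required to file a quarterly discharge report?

Exception (a) does not apply: the wastewater includes a non-Schedule-A substance.
All of (b)'s requirements are met (a current Annual Clearance is held; the coverage ratio is 76%, below the 78% limit). Turning to paragraphs (f)–(k): (f) operates against (b): assessed value is $231,000, under the $246,500 limit. (g) is triggered (the registered capacity is 670 units, less than the 850 units limit), but is itself disapplied by (h): (h) operates against (g): aggregate throughput is 10,210 units, meeting the 8,590 units threshold. (i) would limit (h) — the compliance score is 18 points, less than the 22 points limit — but (j) sets (i) aside: (j) operates against (i): discharge temperature exceeds 35 °C. (k) does not operate here (the Class B Exemption Letter is not current), so (j) stands. Exception (b) does not apply.
Exception (c) fails — the facility's operating hours per week are 24, not under 24.
Exception (d): the baseline figure is 684, less than the 710 limit; a current Class E Clearance is held — every condition holds. But: (l) operates against (d): a current General Notice is held. (d) is therefore removed.
Exception (e) fails — the reportable unit count is 107, not below 106.
No exception displaces § 57.

Yes — Ines's plant must file a quarterly discharge report.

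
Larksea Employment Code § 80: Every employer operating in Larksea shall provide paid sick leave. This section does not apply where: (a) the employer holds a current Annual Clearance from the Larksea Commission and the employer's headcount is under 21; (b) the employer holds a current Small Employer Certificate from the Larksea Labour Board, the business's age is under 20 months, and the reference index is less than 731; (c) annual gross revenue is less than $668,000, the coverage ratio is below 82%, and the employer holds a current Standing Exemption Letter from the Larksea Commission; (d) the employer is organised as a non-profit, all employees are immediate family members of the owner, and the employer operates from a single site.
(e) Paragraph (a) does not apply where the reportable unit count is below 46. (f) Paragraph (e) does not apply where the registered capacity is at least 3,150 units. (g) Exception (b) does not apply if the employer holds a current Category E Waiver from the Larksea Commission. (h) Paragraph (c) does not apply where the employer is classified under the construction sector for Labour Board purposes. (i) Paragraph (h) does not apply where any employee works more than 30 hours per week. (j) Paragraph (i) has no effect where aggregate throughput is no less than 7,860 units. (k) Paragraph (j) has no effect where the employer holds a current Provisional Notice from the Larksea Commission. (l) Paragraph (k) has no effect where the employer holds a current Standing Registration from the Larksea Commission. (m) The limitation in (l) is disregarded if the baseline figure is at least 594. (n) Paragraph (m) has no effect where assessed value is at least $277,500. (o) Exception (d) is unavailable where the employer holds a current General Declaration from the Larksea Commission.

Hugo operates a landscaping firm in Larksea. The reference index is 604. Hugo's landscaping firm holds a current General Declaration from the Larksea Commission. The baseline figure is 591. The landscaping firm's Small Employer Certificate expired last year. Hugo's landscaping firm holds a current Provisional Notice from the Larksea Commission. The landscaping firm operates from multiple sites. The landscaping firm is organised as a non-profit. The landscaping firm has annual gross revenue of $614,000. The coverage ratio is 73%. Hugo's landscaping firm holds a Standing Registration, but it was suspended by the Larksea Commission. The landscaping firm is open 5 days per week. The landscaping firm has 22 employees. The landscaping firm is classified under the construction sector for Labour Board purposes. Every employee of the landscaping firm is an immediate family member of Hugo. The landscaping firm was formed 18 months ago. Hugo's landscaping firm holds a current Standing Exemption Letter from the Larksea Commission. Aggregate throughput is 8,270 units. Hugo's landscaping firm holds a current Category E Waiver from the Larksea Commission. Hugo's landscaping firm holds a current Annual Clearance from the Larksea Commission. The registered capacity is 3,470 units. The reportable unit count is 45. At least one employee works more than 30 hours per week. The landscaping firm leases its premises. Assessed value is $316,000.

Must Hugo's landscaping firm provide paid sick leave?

No — exception (c) applies; Hugo's landscaping firm is not required to provide paid sick leave.

Exception (a) does not apply: the employer's headcount is 22, not under 21.
Exception (b) does not apply: the Small Employer Certificate has expired.
Exception (c): annual gross revenue is $614,000, less than the $668,000 limit; the coverage ratio is 73%, below the 82% limit; a current Standing Exemption Letter is held — every condition holds. As to paragraphs (h)–(n): (h) applies (the landscaping firm is classified under the construction sector), but yields to (i): (i) operates against (h): at least one employee exceeds 30 hours/week. (j) would limit (i) — aggregate throughput is 8,270 units, meeting the 7,860 units threshold — but (k) sets (j) aside: (k) operates against (j): a current Provisional Notice is held. (l) is inapplicable (no current Standing Registration is held), so (k) stands. Exception (c) stands.
Exception (d) does not apply: the employer operates from multiple sites.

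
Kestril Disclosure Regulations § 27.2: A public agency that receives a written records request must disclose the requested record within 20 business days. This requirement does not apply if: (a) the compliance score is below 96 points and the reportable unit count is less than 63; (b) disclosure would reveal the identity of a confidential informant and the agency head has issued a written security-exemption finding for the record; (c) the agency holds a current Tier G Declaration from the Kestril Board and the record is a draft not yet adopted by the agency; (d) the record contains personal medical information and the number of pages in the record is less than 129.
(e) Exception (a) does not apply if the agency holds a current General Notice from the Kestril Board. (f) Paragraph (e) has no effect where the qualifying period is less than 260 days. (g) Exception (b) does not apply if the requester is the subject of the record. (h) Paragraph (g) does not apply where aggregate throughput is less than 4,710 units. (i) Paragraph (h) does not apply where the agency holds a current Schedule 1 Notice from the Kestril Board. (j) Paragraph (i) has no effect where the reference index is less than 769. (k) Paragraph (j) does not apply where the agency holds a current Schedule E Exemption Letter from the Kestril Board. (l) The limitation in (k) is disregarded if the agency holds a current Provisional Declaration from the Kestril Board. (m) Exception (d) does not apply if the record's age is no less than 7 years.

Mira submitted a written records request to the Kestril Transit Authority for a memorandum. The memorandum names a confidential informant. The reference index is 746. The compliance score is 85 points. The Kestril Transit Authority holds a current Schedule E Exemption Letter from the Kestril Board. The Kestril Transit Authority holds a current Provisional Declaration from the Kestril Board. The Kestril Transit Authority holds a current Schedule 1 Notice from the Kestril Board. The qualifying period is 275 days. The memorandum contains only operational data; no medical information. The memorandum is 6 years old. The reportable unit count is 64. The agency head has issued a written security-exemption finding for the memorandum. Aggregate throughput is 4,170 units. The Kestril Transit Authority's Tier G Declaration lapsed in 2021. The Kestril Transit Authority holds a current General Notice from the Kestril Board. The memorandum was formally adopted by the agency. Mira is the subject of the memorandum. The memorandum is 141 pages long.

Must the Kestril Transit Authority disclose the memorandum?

No — exception (b) applies; the Kestril Transit Authority is not required to disclose the memorandum.

Exception (a) fails — the reportable unit count is 64, not less than 63.
Exception (b): the memorandum names a confidential informant; a written security-exemption finding has been issued — every condition holds. Under paragraphs (g)–(l): (g) would limit (b) — Mira is the subject of the memorandum — but (h) sets (g) aside: (h) operates — aggregate throughput is 4,170 units, less than the 4,710 units limit. (i) is engaged (a current Schedule 1 Notice is held), but is itself disapplied by (j): (j) operates against (i): the reference index is 746, less than the 769 limit. (k) would limit (j) — a current Schedule E Exemption Letter is held — but (l) sets (k) aside: (l) operates against (k): a current Provisional Declaration is held. So (b) applies.
Exception (c) does not apply: the Tier G Declaration is not current.
Exception (d) requires that the record contains personal medical information; but the memorandum contains only operational data, so (d) is unavailable.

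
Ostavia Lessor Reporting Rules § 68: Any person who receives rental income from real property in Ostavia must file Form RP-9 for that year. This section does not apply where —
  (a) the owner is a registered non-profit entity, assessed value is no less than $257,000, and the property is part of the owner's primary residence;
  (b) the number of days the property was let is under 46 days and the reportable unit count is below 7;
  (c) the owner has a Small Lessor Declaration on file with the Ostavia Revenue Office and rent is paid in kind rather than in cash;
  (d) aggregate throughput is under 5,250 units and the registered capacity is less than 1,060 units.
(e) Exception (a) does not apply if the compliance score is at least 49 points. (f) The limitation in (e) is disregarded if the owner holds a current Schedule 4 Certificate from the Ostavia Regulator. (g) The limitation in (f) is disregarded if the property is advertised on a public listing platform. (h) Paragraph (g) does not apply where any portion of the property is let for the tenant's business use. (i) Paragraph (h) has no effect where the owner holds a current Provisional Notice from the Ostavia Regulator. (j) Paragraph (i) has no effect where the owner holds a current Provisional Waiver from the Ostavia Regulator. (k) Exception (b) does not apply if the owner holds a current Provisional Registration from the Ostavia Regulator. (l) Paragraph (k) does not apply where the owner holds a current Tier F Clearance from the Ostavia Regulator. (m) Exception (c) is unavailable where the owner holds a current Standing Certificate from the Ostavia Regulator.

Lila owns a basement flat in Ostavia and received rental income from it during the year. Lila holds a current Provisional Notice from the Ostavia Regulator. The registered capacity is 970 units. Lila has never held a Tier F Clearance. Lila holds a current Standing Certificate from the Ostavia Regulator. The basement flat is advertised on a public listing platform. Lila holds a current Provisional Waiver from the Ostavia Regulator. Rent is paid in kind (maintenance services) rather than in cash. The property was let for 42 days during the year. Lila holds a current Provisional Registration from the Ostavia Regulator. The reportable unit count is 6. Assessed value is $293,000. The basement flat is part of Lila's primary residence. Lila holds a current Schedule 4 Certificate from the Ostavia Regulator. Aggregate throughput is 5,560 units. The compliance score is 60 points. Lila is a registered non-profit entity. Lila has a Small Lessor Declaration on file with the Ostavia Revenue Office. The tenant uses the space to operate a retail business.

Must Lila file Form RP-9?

Exception (a) is satisfied on its face — Lila is a registered non-profit; assessed value is $293,000, meeting the $257,000 threshold; the basement flat is part of the primary residence. As to paragraphs (e)–(j): (e) is triggered (the compliance score is 60 points, meeting the 49 points threshold), but is displaced by (f): (f) operates against (e): a current Schedule 4 Certificate is held. (g) is triggered (the property is publicly advertised), but is itself disapplied by (h): (h) operates against (g): the space is let for business use. (i) is engaged (a current Provisional Notice is held), but is itself disapplied by (j): (j) is engaged — a current Provisional Waiver is held. Exception (a) stands.
Exception (b): the number of days the property was let is 42 days, under the 46 days limit; the reportable unit count is 6, below the 7 limit — every condition holds. However, paragraphs (k)–(l) must be considered: (k) operates against (b): a current Provisional Registration is held. (l) is not triggered (no current Tier F Clearance is held), so (k) stands. So (b) is unavailable.
All of (c)'s requirements are met (a Small Lessor Declaration is on file; rent is paid in kind). But applying paragraph (m): (m) operates against (c): a current Standing Certificate is held. (c) is therefore removed.
Exception (d) fails — aggregate throughput is 5,560 units, not under 5,250 units.

No — exception (a) applies; Lila is not required to file Form RP-9.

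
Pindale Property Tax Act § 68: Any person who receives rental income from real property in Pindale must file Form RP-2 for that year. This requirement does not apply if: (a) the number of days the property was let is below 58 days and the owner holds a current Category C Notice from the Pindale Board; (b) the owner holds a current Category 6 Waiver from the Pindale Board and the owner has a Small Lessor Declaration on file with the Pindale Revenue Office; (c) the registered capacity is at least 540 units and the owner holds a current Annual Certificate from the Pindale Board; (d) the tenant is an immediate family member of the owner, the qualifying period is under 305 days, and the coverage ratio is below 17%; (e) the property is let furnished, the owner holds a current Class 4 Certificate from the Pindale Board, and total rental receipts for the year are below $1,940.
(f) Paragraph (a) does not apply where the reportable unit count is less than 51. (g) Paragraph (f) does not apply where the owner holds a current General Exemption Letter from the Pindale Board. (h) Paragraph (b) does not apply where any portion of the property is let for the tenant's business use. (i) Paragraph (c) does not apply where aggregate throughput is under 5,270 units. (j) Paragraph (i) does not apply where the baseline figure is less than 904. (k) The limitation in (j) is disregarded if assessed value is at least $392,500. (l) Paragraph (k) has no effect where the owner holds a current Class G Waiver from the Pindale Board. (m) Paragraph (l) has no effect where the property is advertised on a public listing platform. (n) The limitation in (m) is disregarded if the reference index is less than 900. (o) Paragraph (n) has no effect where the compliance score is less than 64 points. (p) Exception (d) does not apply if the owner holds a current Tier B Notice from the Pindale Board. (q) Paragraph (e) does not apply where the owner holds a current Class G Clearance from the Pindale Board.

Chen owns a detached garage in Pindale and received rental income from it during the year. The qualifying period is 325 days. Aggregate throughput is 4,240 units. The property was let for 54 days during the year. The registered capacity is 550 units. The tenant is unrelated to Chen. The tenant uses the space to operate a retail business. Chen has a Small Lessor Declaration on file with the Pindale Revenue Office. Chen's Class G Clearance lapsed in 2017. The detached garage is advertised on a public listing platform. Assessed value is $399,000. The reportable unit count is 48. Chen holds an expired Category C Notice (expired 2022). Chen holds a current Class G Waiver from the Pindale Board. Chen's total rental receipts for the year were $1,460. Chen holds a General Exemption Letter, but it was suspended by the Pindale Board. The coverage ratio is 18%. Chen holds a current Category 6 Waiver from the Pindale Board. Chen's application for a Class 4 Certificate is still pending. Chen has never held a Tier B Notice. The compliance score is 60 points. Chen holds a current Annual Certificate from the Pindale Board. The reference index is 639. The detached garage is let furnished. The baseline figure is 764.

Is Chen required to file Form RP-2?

Exception (a) requires that the owner holds a current Category C Notice from the Pindale Board; but no current Category C Notice is held, so (a) is unavailable.
Exception (b)'s conditions are all satisfied: a current Category 6 Waiver is held; a Small Lessor Declaration is on file. But applying paragraph (h): (h) operates against (b): the space is let for business use. Exception (b) does not apply.
Exception (c)'s conditions are all satisfied: the registered capacity is 550 units, meeting the 540 units threshold; a current Annual Certificate is held. However, paragraphs (i)–(o) must be considered: (i) operates against (c): aggregate throughput is 4,240 units, under the 5,270 units limit. (j) would limit (i) — the baseline figure is 764, less than the 904 limit — but (k) sets (j) aside: (k) is triggered — assessed value is $399,000, meeting the $392,500 threshold. (l) applies (a current Class G Waiver is held), but is overridden by (m): (m) is engaged — the property is publicly advertised. (n) is engaged (the reference index is 639, less than the 900 limit), but is displaced by (o): (o) operates against (n): the compliance score is 60 points, less than the 64 points limit. So (c) is unavailable.
Exception (d) fails — the tenant is unrelated to the owner.
Exception (e) does not apply: there is no Class 4 Certificate in force.
None of the exceptions is available; § 68 applies in full.

Yes — Chen must file Form RP-2.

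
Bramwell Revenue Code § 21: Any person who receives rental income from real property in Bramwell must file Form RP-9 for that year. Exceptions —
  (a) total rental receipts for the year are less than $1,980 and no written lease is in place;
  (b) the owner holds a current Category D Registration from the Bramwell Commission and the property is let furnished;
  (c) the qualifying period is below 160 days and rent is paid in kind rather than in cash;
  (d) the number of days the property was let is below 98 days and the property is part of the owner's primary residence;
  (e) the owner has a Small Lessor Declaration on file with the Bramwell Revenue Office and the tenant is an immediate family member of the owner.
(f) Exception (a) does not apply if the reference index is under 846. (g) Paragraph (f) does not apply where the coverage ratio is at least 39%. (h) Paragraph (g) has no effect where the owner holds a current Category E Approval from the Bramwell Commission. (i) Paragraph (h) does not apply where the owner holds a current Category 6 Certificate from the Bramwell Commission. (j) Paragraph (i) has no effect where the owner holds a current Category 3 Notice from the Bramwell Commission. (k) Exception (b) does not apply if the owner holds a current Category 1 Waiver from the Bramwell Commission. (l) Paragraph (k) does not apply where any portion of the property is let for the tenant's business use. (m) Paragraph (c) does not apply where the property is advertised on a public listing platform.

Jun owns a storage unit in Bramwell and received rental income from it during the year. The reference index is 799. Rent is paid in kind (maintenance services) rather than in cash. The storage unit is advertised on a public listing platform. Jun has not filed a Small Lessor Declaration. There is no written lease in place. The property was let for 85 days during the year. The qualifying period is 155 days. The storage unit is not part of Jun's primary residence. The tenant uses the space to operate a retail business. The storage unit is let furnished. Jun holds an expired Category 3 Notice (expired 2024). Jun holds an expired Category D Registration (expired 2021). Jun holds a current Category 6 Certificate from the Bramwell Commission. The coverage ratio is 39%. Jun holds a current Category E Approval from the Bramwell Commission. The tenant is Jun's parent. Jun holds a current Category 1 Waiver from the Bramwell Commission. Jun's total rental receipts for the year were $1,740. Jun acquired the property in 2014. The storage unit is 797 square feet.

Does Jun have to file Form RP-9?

Exception (a)'s conditions are all satisfied: total rental receipts for the year are $1,740, less than the $1,980 limit; there is no written lease. Applying paragraphs (f)–(j): (f) is engaged (the reference index is 799, under the 846 limit), but is itself disapplied by (g): (g) operates against (f): the coverage ratio is 39%, meeting the 39% threshold. (h) applies (a current Category E Approval is held), but is set aside by (i): (i) operates — a current Category 6 Certificate is held. (j) is not triggered (there is no Category 3 Notice in force), so (i) stands. Exception (a) stands.
Exception (b) requires that the owner holds a current Category D Registration from the Bramwell Commission; but no current Category D Registration is held, so (b) is unavailable.
All of (c)'s requirements are met (the qualifying period is 155 days, below the 160 days limit; rent is paid in kind). But: (m) is engaged — the property is publicly advertised. (c) is therefore removed.
Exception (d) fails — the storage unit is not part of the primary residence.
Exception (e) requires that the owner has a Small Lessor Declaration on file with the Bramwell Revenue Office; but no Small Lessor Declaration is on file, so (e) is unavailable.

No — exception (a) applies; Jun is not required to file Form RP-9.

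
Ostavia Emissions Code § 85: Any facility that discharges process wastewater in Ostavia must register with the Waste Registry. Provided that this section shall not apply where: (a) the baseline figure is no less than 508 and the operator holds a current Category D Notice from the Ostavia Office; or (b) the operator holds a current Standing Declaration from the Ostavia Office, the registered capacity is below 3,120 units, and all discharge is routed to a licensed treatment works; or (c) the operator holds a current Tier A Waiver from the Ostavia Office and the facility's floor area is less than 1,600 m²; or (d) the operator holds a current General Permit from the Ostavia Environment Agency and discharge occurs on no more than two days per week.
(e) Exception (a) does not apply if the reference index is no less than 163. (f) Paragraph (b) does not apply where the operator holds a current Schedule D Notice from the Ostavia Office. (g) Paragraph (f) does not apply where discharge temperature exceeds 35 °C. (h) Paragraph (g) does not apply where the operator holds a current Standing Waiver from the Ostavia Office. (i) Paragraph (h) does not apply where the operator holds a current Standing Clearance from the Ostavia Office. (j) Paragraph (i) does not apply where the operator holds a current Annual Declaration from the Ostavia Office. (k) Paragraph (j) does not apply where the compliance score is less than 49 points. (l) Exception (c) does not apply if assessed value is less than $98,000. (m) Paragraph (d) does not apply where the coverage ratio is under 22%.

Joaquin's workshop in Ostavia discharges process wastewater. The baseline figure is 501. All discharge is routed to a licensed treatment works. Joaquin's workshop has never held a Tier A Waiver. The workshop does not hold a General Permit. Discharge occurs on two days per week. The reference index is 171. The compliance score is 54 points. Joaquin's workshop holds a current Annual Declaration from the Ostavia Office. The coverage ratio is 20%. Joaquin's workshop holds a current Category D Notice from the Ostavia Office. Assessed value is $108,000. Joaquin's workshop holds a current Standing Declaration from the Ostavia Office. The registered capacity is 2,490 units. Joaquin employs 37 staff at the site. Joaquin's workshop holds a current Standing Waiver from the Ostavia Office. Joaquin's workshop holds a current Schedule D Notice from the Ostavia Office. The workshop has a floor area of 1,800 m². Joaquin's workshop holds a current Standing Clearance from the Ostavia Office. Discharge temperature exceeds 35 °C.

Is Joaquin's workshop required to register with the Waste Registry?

Exception (a) fails — the baseline figure is 501, short of 508.
Exception (b): a current Standing Declaration is held; the registered capacity is 2,490 units, below the 3,120 units limit; discharge is routed to a licensed treatment works — every condition holds. But applying paragraphs (f)–(k): (f) operates — a current Schedule D Notice is held. (g) operates (discharge temperature exceeds 35 °C), but is set aside by (h): (h) operates against (g): a current Standing Waiver is held. (i) is triggered (a current Standing Clearance is held), but is set aside by (j): (j) applies — a current Annual Declaration is held. (k), which would lift (j), does not operate here — the compliance score is 54 points, not less than 49 points. So (b) is unavailable.
Exception (c) requires that the operator holds a current Tier A Waiver from the Ostavia Office; but the Tier A Waiver is not current, so (c) is unavailable.
Exception (d) does not apply: no General Permit is held.
No exception displaces § 85.

Yes — Joaquin's workshop must register with the Waste Registry.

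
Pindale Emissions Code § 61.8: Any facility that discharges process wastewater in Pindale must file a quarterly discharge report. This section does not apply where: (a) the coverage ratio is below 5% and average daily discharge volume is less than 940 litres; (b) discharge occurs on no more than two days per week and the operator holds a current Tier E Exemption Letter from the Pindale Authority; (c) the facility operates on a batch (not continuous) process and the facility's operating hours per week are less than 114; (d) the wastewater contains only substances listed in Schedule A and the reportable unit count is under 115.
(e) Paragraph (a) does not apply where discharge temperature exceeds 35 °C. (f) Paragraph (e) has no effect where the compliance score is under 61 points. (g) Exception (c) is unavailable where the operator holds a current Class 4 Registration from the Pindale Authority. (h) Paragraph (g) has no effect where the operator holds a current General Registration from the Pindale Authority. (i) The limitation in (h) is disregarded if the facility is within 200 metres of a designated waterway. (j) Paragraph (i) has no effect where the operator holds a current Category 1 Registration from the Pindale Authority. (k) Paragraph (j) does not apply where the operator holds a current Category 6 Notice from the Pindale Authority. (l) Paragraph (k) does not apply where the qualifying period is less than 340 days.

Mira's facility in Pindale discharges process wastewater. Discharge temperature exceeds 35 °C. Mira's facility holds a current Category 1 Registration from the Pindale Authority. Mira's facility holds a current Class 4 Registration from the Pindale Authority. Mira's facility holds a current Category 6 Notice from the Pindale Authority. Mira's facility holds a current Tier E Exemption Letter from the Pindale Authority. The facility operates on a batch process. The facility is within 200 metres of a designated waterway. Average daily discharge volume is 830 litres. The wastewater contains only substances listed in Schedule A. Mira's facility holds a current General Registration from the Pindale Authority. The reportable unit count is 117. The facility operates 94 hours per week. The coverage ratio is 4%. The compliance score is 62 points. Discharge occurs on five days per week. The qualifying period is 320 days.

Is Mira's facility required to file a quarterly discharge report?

Exception (a): the coverage ratio is 4%, below the 5% limit; average daily discharge volume is 830 litres, less than the 940 litres limit — every condition holds. But applying paragraphs (e)–(f): (e) operates against (a): discharge temperature exceeds 35 °C. (f), which would lift (e), does not operate here — the compliance score is 62 points, not under 61 points. (a) is therefore removed.
Exception (b) does not apply: discharge occurs on five days per week.
Exception (c)'s conditions are all satisfied: the facility operates on a batch process; the facility's operating hours per week are 94, less than the 114 limit. Under paragraphs (g)–(l): (g) would limit (c) — a current Class 4 Registration is held — but (h) sets (g) aside: (h) operates — a current General Registration is held. (i) is triggered (the facility is within 200 m of a designated waterway), but yields to (j): (j) operates against (i): a current Category 1 Registration is held. (k) would limit (j) — a current Category 6 Notice is held — but (l) sets (k) aside: (l) operates against (k): the qualifying period is 320 days, less than the 340 days limit. Exception (c) stands.
Exception (d) does not apply: the reportable unit count is 117, not under 115.

No — exception (c) applies; Mira's facility is not required to file a quarterly discharge report.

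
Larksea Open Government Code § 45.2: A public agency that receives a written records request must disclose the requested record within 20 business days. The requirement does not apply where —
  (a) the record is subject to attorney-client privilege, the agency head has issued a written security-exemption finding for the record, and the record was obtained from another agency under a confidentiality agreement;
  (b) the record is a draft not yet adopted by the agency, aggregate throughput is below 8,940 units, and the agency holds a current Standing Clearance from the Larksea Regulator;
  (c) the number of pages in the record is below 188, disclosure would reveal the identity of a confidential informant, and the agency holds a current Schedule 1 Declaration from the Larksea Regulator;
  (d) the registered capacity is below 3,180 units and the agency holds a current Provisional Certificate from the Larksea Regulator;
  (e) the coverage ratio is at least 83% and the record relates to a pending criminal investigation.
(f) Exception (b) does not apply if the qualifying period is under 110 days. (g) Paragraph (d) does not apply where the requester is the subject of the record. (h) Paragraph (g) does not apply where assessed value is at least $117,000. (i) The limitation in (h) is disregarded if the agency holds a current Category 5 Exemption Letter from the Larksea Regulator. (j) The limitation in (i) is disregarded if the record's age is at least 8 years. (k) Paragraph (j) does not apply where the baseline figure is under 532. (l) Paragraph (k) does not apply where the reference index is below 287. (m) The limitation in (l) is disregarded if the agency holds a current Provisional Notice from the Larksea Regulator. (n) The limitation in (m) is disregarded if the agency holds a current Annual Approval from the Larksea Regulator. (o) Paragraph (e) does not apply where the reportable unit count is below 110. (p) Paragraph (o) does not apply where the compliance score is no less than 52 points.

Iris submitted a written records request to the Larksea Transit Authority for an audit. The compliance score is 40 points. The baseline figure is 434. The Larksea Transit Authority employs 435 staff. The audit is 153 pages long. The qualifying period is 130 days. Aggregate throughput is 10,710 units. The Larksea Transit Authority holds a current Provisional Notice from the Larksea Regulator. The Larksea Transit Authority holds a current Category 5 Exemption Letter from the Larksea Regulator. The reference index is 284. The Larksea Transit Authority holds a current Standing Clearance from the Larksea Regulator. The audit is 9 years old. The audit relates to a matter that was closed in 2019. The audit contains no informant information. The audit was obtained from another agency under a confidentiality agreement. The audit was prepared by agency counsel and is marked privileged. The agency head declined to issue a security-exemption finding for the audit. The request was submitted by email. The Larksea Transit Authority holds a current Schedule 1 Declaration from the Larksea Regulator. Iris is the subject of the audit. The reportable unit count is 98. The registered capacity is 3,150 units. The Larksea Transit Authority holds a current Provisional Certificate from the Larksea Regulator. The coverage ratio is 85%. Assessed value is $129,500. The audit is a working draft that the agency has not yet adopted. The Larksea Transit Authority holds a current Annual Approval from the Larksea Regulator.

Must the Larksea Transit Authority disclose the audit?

No — exception (d) applies; the Larksea Transit Authority is not required to disclose the audit.

Exception (a) fails — the agency head declined to issue a security-exemption finding.
Exception (b) fails — aggregate throughput is 10,710 units, not below 8,940 units.
Exception (c) fails — the audit contains no informant information.
Exception (d) is satisfied on its face — the registered capacity is 3,150 units, below the 3,180 units limit; a current Provisional Certificate is held. Under paragraphs (g)–(n): (g) would limit (d) — Iris is the subject of the audit — but (h) sets (g) aside: (h) operates against (g): assessed value is $129,500, meeting the $117,000 threshold. (i) would limit (h) — a current Category 5 Exemption Letter is held — but (j) sets (i) aside: (j) operates against (i): the record's age is 9 years, meeting the 8 years threshold. (k) would limit (j) — the baseline figure is 434, under the 532 limit — but (l) sets (k) aside: (l) operates against (k): the reference index is 284, below the 287 limit. (m) is engaged (a current Provisional Notice is held), but is displaced by (n): (n) operates against (m): a current Annual Approval is held. Exception (d) stands.
Exception (e) requires that the record relates to a pending criminal investigation; but the audit relates to a closed matter, so (e) is unavailable.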